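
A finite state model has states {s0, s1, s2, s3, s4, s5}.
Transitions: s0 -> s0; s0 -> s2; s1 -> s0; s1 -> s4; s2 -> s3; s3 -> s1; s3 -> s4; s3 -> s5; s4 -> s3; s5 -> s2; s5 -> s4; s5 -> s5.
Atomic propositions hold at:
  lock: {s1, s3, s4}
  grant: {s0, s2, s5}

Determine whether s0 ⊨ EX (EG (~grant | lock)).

No

Sat(~grant) = {s1, s3, s4}
Sat(~grant | lock) = {s1, s3, s4}
EG (~grant | lock): greatest fixpoint, start Z0 = {s1, s3, s4}, keep only states in Sat with some successor in Z. Already a fixed point.
Sat(EG (~grant | lock)) = {s1, s3, s4}
Sat(EX (EG (~grant | lock))) = {s : some successor in {s1, s3, s4}} = {s1, s2, s3, s4, s5}
s0 ∉ Sat(EX (EG (~grant | lock))) = {s1, s2, s3, s4, s5}, so the formula does not hold at s0.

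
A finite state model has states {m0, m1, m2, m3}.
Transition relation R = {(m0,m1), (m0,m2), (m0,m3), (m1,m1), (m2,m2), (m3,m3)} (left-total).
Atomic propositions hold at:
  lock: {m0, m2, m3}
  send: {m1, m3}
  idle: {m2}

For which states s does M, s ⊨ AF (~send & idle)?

{m2}

Sat(~send) = {m0, m2}
Sat(~send & idle) = {m2}
AF (~send & idle): least fixpoint, start Z0 = {m2}, add states with every successor in Z. Already a fixed point.
Sat(AF (~send & idle)) = {m2}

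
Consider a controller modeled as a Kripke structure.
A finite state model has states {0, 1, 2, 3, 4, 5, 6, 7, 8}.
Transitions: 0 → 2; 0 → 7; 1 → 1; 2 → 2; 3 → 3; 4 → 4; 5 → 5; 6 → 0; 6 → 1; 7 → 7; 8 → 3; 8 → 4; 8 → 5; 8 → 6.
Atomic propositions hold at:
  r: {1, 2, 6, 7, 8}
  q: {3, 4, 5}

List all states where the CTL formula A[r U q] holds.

A[r U q]: least fixpoint, start Z0 = Sat(q) = {3, 4, 5}, add states in Sat(r) with every successor in Z. Already a fixed point.
Sat(A[r U q]) = {3, 4, 5}

{3, 4, 5}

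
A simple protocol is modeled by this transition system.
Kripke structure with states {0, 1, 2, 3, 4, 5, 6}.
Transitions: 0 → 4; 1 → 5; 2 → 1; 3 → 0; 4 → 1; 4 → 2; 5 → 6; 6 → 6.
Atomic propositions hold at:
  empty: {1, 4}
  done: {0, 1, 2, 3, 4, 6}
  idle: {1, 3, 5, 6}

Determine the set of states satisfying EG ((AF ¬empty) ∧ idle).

{1, 5, 6}

Sat(¬empty) = {0, 2, 3, 5, 6}
AF ¬empty: least fixpoint, start Z0 = {0, 2, 3, 5, 6}, add states with every successor in Z. Z1 = {0, 1, 2, 3, 5, 6}; Z2 = {0, 1, 2, 3, 4, 5, 6}; fixed.
Sat(AF ¬empty) = {0, 1, 2, 3, 4, 5, 6}
Sat((AF ¬empty) ∧ idle) = {1, 3, 5, 6}
EG ((AF ¬empty) ∧ idle): greatest fixpoint, start Z0 = {1, 3, 5, 6}, keep only states in Sat with some successor in Z. Z1 = {1, 5, 6}; fixed.
Sat(EG ((AF ¬empty) ∧ idle)) = {1, 5, 6}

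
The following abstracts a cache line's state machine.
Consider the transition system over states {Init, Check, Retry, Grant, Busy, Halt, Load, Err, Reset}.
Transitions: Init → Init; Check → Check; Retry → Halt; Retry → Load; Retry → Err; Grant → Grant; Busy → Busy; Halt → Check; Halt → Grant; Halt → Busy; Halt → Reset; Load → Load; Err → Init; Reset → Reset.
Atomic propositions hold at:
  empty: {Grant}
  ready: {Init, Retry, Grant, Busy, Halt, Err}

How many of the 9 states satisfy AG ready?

4

AG ready: greatest fixpoint, start Z0 = {Init, Retry, Grant, Busy, Halt, Err}, keep only states in Sat with every successor in Z. Z1 = {Init, Grant, Busy, Err}; fixed.
Sat(AG ready) = {Init, Grant, Busy, Err}
|Sat(AG ready)| = |{Init, Grant, Busy, Err}| = 4.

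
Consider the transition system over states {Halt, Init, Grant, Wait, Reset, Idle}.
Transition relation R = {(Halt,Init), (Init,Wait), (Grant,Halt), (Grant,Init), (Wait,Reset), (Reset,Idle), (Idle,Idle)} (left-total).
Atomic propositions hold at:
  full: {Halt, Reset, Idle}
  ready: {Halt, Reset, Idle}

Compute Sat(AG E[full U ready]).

E[full U ready]: least fixpoint, start Z0 = Sat(ready) = {Halt, Reset, Idle}, add states in Sat(full) with some successor in Z. Already a fixed point.
Sat(E[full U ready]) = {Halt, Reset, Idle}
AG E[full U ready]: greatest fixpoint, start Z0 = {Halt, Reset, Idle}, keep only states in Sat with every successor in Z. Z1 = {Reset, Idle}; fixed.
Sat(AG E[full U ready]) = {Reset, Idle}

{Reset, Idle}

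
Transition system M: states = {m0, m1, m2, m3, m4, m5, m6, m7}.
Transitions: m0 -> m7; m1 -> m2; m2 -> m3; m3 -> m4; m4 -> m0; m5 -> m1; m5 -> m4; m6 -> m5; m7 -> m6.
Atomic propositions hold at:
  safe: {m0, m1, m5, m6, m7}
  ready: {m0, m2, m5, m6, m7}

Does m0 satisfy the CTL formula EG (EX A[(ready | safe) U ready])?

Sat(ready | safe) = {m0, m1, m2, m5, m6, m7}
A[(ready | safe) U ready]: least fixpoint, start Z0 = Sat(ready) = {m0, m2, m5, m6, m7}, add states in Sat(ready | safe) with every successor in Z. Z1 = {m0, m1, m2, m5, m6, m7}; fixed.
Sat(A[(ready | safe) U ready]) = {m0, m1, m2, m5, m6, m7}
Sat(EX A[(ready | safe) U ready]) = {s : some successor in {m0, m1, m2, m5, m6, m7}} = {m0, m1, m4, m5, m6, m7}
EG (EX A[(ready | safe) U ready]): greatest fixpoint, start Z0 = {m0, m1, m4, m5, m6, m7}, keep only states in Sat with some successor in Z. Z1 = {m0, m4, m5, m6, m7}; fixed.
Sat(EG (EX A[(ready | safe) U ready])) = {m0, m4, m5, m6, m7}
m0 ∈ Sat(EG (EX A[(ready | safe) U ready])) = {m0, m4, m5, m6, m7}, so the formula holds at m0.

Yes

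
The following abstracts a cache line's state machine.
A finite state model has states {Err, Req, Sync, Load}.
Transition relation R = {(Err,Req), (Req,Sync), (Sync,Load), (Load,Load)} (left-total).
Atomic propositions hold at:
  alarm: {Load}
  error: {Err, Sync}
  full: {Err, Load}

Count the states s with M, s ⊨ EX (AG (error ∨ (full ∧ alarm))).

Sat(full ∧ alarm) = {Load}
Sat(error ∨ (full ∧ alarm)) = {Err, Sync, Load}
AG (error ∨ (full ∧ alarm)): greatest fixpoint, start Z0 = {Err, Sync, Load}, keep only states in Sat with every successor in Z. Z1 = {Sync, Load}; fixed.
Sat(AG (error ∨ (full ∧ alarm))) = {Sync, Load}
Sat(EX (AG (error ∨ (full ∧ alarm)))) = {s : some successor in {Sync, Load}} = {Req, Sync, Load}
|Sat(EX (AG (error ∨ (full ∧ alarm))))| = |{Req, Sync, Load}| = 3.

3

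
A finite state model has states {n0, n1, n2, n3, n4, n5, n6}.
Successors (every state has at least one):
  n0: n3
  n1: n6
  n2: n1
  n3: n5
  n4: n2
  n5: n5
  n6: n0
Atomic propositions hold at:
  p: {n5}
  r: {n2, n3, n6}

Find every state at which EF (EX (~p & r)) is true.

{n0, n1, n2, n4, n6}

Sat(~p) = {n0, n1, n2, n3, n4, n6}
Sat(~p & r) = {n2, n3, n6}
Sat(EX (~p & r)) = {s : some successor in {n2, n3, n6}} = {n0, n1, n4}
EF (EX (~p & r)): least fixpoint, start Z0 = {n0, n1, n4}, add states with some successor in Z. Z1 = {n0, n1, n2, n4, n6}; fixed.
Sat(EF (EX (~p & r))) = {n0, n1, n2, n4, n6}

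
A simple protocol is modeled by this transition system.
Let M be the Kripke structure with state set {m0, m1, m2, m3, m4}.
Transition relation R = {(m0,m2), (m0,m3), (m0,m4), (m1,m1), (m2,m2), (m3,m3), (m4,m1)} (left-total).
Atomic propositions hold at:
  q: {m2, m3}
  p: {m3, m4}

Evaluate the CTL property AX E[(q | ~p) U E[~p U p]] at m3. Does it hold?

Yes

Sat(~p) = {m0, m1, m2}
Sat(q | ~p) = {m0, m1, m2, m3}
E[~p U p]: least fixpoint, start Z0 = Sat(p) = {m3, m4}, add states in Sat(~p) with some successor in Z. Z1 = {m0, m3, m4}; fixed.
Sat(E[~p U p]) = {m0, m3, m4}
E[(q | ~p) U E[~p U p]]: least fixpoint, start Z0 = Sat(E[~p U p]) = {m0, m3, m4}, add states in Sat(q | ~p) with some successor in Z. Already a fixed point.
Sat(E[(q | ~p) U E[~p U p]]) = {m0, m3, m4}
Sat(AX E[(q | ~p) U E[~p U p]]) = {s : every successor in {m0, m3, m4}} = {m3}
m3 ∈ Sat(AX E[(q | ~p) U E[~p U p]]) = {m3}, so the formula holds at m3.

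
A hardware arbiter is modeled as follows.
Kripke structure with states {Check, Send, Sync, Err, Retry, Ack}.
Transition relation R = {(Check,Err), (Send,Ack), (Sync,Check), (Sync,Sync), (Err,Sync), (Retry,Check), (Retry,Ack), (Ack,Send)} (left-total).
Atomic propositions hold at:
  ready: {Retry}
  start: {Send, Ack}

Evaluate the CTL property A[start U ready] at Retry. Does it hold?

Yes

A[start U ready]: least fixpoint, start Z0 = Sat(ready) = {Retry}, add states in Sat(start) with every successor in Z. Already a fixed point.
Sat(A[start U ready]) = {Retry}
Retry ∈ Sat(A[start U ready]) = {Retry}, so the formula holds at Retry.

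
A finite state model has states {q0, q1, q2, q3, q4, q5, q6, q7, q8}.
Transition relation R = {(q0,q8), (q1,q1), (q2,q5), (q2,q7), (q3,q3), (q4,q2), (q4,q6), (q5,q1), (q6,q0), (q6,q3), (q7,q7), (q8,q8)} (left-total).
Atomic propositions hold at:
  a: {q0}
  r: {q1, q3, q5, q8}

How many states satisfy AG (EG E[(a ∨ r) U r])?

5

Sat(a ∨ r) = {q0, q1, q3, q5, q8}
E[(a ∨ r) U r]: least fixpoint, start Z0 = Sat(r) = {q1, q3, q5, q8}, add states in Sat(a ∨ r) with some successor in Z. Z1 = {q0, q1, q3, q5, q8}; fixed.
Sat(E[(a ∨ r) U r]) = {q0, q1, q3, q5, q8}
EG E[(a ∨ r) U r]: greatest fixpoint, start Z0 = {q0, q1, q3, q5, q8}, keep only states in Sat with some successor in Z. Already a fixed point.
Sat(EG E[(a ∨ r) U r]) = {q0, q1, q3, q5, q8}
AG (EG E[(a ∨ r) U r]): greatest fixpoint, start Z0 = {q0, q1, q3, q5, q8}, keep only states in Sat with every successor in Z. Already a fixed point.
Sat(AG (EG E[(a ∨ r) U r])) = {q0, q1, q3, q5, q8}
|Sat(AG (EG E[(a ∨ r) U r]))| = |{q0, q1, q3, q5, q8}| = 5.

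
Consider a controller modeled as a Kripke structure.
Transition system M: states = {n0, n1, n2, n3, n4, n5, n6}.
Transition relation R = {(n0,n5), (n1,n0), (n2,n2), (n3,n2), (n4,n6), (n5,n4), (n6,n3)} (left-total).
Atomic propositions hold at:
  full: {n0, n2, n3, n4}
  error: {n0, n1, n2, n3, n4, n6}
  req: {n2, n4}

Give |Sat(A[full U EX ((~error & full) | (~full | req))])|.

Sat(~error) = {n5}
Sat(~error & full) = ∅
Sat(~full) = {n1, n5, n6}
Sat(~full | req) = {n1, n2, n4, n5, n6}
Sat((~error & full) | (~full | req)) = {n1, n2, n4, n5, n6}
Sat(EX ((~error & full) | (~full | req))) = {s : some successor in {n1, n2, n4, n5, n6}} = {n0, n2, n3, n4, n5}
A[full U EX ((~error & full) | (~full | req))]: least fixpoint, start Z0 = Sat(EX ((~error & full) | (~full | req))) = {n0, n2, n3, n4, n5}, add states in Sat(full) with every successor in Z. Already a fixed point.
Sat(A[full U EX ((~error & full) | (~full | req))]) = {n0, n2, n3, n4, n5}
|Sat(A[full U EX ((~error & full) | (~full | req))])| = |{n0, n2, n3, n4, n5}| = 5.

5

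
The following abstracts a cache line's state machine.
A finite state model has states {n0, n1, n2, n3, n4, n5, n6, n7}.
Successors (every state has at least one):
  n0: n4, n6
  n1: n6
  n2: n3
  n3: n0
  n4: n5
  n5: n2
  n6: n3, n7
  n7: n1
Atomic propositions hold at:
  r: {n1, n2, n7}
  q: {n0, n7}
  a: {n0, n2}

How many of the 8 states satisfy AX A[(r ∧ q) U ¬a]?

6

Sat(r ∧ q) = {n7}
Sat(¬a) = {n1, n3, n4, n5, n6, n7}
A[(r ∧ q) U ¬a]: least fixpoint, start Z0 = Sat(¬a) = {n1, n3, n4, n5, n6, n7}, add states in Sat(r ∧ q) with every successor in Z. Already a fixed point.
Sat(A[(r ∧ q) U ¬a]) = {n1, n3, n4, n5, n6, n7}
Sat(AX A[(r ∧ q) U ¬a]) = {s : every successor in {n1, n3, n4, n5, n6, n7}} = {n0, n1, n2, n4, n6, n7}
|Sat(AX A[(r ∧ q) U ¬a])| = |{n0, n1, n2, n4, n6, n7}| = 6.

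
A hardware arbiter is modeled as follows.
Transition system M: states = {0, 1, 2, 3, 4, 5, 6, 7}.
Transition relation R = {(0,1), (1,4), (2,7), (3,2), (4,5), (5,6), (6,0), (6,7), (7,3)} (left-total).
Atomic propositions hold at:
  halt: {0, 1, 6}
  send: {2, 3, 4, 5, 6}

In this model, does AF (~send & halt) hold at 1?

Yes

Sat(~send) = {0, 1, 7}
Sat(~send & halt) = {0, 1}
AF (~send & halt): least fixpoint, start Z0 = {0, 1}, add states with every successor in Z. Already a fixed point.
Sat(AF (~send & halt)) = {0, 1}
1 ∈ Sat(AF (~send & halt)) = {0, 1}, so the formula holds at 1.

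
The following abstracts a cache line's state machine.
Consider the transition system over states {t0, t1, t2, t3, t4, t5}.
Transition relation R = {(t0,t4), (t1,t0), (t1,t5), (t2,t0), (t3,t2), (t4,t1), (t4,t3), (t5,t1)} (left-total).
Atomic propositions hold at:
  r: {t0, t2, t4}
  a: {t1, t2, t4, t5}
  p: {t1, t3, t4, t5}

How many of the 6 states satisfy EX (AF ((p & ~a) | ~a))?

Sat(~a) = {t0, t3}
Sat(p & ~a) = {t3}
Sat((p & ~a) | ~a) = {t0, t3}
AF ((p & ~a) | ~a): least fixpoint, start Z0 = {t0, t3}, add states with every successor in Z. Z1 = {t0, t2, t3}; fixed.
Sat(AF ((p & ~a) | ~a)) = {t0, t2, t3}
Sat(EX (AF ((p & ~a) | ~a))) = {s : some successor in {t0, t2, t3}} = {t1, t2, t3, t4}
|Sat(EX (AF ((p & ~a) | ~a)))| = |{t1, t2, t3, t4}| = 4.

4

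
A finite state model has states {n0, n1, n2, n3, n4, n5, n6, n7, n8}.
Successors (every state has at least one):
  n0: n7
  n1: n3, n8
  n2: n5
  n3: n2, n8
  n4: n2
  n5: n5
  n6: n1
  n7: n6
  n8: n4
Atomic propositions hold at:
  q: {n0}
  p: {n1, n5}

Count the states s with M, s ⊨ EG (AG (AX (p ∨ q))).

2

Sat(p ∨ q) = {n0, n1, n5}
Sat(AX (p ∨ q)) = {s : every successor in {n0, n1, n5}} = {n2, n5, n6}
AG (AX (p ∨ q)): greatest fixpoint, start Z0 = {n2, n5, n6}, keep only states in Sat with every successor in Z. Z1 = {n2, n5}; fixed.
Sat(AG (AX (p ∨ q))) = {n2, n5}
EG (AG (AX (p ∨ q))): greatest fixpoint, start Z0 = {n2, n5}, keep only states in Sat with some successor in Z. Already a fixed point.
Sat(EG (AG (AX (p ∨ q)))) = {n2, n5}
|Sat(EG (AG (AX (p ∨ q))))| = |{n2, n5}| = 2.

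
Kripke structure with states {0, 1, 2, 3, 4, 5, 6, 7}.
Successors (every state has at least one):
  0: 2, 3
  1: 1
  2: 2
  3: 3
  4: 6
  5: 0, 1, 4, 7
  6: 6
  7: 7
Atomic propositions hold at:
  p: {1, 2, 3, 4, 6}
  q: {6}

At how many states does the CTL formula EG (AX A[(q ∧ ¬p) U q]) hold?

Sat(¬p) = {0, 5, 7}
Sat(q ∧ ¬p) = ∅
A[(q ∧ ¬p) U q]: least fixpoint, start Z0 = Sat(q) = {6}, add states in Sat(q ∧ ¬p) with every successor in Z. Already a fixed point.
Sat(A[(q ∧ ¬p) U q]) = {6}
Sat(AX A[(q ∧ ¬p) U q]) = {s : every successor in {6}} = {4, 6}
EG (AX A[(q ∧ ¬p) U q]): greatest fixpoint, start Z0 = {4, 6}, keep only states in Sat with some successor in Z. Already a fixed point.
Sat(EG (AX A[(q ∧ ¬p) U q])) = {4, 6}
|Sat(EG (AX A[(q ∧ ¬p) U q]))| = |{4, 6}| = 2.

2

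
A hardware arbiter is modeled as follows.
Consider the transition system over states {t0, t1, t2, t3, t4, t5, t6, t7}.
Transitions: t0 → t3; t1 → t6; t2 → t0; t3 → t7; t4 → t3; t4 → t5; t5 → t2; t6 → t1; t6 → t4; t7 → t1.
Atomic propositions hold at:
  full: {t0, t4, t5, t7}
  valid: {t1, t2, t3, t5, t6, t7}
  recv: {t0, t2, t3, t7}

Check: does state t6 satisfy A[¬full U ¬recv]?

Yes

Sat(¬full) = {t1, t2, t3, t6}
Sat(¬recv) = {t1, t4, t5, t6}
A[¬full U ¬recv]: least fixpoint, start Z0 = Sat(¬recv) = {t1, t4, t5, t6}, add states in Sat(¬full) with every successor in Z. Already a fixed point.
Sat(A[¬full U ¬recv]) = {t1, t4, t5, t6}
t6 ∈ Sat(A[¬full U ¬recv]) = {t1, t4, t5, t6}, so the formula holds at t6.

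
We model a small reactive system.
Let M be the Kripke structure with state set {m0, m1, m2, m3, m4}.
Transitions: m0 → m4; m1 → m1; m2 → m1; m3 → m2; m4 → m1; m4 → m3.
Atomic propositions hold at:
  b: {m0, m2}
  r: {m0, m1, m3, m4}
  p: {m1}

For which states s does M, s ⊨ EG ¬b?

Sat(¬b) = {m1, m3, m4}
EG ¬b: greatest fixpoint, start Z0 = {m1, m3, m4}, keep only states in Sat with some successor in Z. Z1 = {m1, m4}; fixed.
Sat(EG ¬b) = {m1, m4}

{m1, m4}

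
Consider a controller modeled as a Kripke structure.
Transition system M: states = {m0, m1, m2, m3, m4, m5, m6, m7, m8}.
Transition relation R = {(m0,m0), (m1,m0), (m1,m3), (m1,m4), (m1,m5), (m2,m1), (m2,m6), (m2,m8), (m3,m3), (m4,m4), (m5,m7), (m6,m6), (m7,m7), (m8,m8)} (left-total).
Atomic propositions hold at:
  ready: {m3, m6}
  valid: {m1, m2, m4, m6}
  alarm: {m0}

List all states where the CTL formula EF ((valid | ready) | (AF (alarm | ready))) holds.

Sat(valid | ready) = {m1, m2, m3, m4, m6}
Sat(alarm | ready) = {m0, m3, m6}
AF (alarm | ready): least fixpoint, start Z0 = {m0, m3, m6}, add states with every successor in Z. Already a fixed point.
Sat(AF (alarm | ready)) = {m0, m3, m6}
Sat((valid | ready) | (AF (alarm | ready))) = {m0, m1, m2, m3, m4, m6}
EF ((valid | ready) | (AF (alarm | ready))): least fixpoint, start Z0 = {m0, m1, m2, m3, m4, m6}, add states with some successor in Z. Already a fixed point.
Sat(EF ((valid | ready) | (AF (alarm | ready)))) = {m0, m1, m2, m3, m4, m6}

{m0, m1, m2, m3, m4, m6}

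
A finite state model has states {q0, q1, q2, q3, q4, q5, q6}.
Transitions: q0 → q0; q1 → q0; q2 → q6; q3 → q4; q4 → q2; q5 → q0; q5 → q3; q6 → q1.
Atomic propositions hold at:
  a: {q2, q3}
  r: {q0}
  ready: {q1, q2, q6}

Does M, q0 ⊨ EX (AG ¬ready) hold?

Yes

Sat(¬ready) = {q0, q3, q4, q5}
AG ¬ready: greatest fixpoint, start Z0 = {q0, q3, q4, q5}, keep only states in Sat with every successor in Z. Z1 = {q0, q3, q5}; Z2 = {q0, q5}; Z3 = {q0}; fixed.
Sat(AG ¬ready) = {q0}
Sat(EX (AG ¬ready)) = {s : some successor in {q0}} = {q0, q1, q5}
q0 ∈ Sat(EX (AG ¬ready)) = {q0, q1, q5}, so the formula holds at q0.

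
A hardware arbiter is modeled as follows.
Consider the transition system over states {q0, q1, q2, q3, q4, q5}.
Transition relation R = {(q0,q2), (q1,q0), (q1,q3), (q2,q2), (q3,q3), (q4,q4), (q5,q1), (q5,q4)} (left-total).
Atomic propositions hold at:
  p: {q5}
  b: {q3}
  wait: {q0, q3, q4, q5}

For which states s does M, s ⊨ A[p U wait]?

A[p U wait]: least fixpoint, start Z0 = Sat(wait) = {q0, q3, q4, q5}, add states in Sat(p) with every successor in Z. Already a fixed point.
Sat(A[p U wait]) = {q0, q3, q4, q5}

{q0, q3, q4, q5}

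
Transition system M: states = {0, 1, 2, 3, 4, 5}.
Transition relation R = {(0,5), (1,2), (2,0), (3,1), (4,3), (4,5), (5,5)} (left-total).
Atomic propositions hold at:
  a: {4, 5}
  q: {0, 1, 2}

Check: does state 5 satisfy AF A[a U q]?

No

A[a U q]: least fixpoint, start Z0 = Sat(q) = {0, 1, 2}, add states in Sat(a) with every successor in Z. Already a fixed point.
Sat(A[a U q]) = {0, 1, 2}
AF A[a U q]: least fixpoint, start Z0 = {0, 1, 2}, add states with every successor in Z. Z1 = {0, 1, 2, 3}; fixed.
Sat(AF A[a U q]) = {0, 1, 2, 3}
5 ∉ Sat(AF A[a U q]) = {0, 1, 2, 3}, so the formula does not hold at 5.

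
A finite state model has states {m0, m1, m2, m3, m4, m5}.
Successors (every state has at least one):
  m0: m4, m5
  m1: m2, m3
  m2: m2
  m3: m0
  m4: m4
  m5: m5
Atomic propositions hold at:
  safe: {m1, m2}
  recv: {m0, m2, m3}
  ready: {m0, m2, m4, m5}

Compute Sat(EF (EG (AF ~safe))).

Sat(~safe) = {m0, m3, m4, m5}
AF ~safe: least fixpoint, start Z0 = {m0, m3, m4, m5}, add states with every successor in Z. Already a fixed point.
Sat(AF ~safe) = {m0, m3, m4, m5}
EG (AF ~safe): greatest fixpoint, start Z0 = {m0, m3, m4, m5}, keep only states in Sat with some successor in Z. Already a fixed point.
Sat(EG (AF ~safe)) = {m0, m3, m4, m5}
EF (EG (AF ~safe)): least fixpoint, start Z0 = {m0, m3, m4, m5}, add states with some successor in Z. Z1 = {m0, m1, m3, m4, m5}; fixed.
Sat(EF (EG (AF ~safe))) = {m0, m1, m3, m4, m5}

{m0, m1, m3, m4, m5}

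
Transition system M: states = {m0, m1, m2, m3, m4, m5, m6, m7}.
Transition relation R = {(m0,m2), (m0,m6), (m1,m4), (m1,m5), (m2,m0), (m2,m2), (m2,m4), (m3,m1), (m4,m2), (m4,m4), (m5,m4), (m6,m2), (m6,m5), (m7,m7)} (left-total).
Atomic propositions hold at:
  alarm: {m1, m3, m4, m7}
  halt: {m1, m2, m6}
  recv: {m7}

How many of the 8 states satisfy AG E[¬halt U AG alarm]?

Sat(¬halt) = {m0, m3, m4, m5, m7}
AG alarm: greatest fixpoint, start Z0 = {m1, m3, m4, m7}, keep only states in Sat with every successor in Z. Z1 = {m3, m7}; Z2 = {m7}; fixed.
Sat(AG alarm) = {m7}
E[¬halt U AG alarm]: least fixpoint, start Z0 = Sat(AG alarm) = {m7}, add states in Sat(¬halt) with some successor in Z. Already a fixed point.
Sat(E[¬halt U AG alarm]) = {m7}
AG E[¬halt U AG alarm]: greatest fixpoint, start Z0 = {m7}, keep only states in Sat with every successor in Z. Already a fixed point.
Sat(AG E[¬halt U AG alarm]) = {m7}
|Sat(AG E[¬halt U AG alarm])| = |{m7}| = 1.

1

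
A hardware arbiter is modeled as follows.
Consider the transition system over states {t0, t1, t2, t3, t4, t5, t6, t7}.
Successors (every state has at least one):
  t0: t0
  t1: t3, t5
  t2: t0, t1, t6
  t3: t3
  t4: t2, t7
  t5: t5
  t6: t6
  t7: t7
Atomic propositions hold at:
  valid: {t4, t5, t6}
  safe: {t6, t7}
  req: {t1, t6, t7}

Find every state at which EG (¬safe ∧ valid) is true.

{t5}

Sat(¬safe) = {t0, t1, t2, t3, t4, t5}
Sat(¬safe ∧ valid) = {t4, t5}
EG (¬safe ∧ valid): greatest fixpoint, start Z0 = {t4, t5}, keep only states in Sat with some successor in Z. Z1 = {t5}; fixed.
Sat(EG (¬safe ∧ valid)) = {t5}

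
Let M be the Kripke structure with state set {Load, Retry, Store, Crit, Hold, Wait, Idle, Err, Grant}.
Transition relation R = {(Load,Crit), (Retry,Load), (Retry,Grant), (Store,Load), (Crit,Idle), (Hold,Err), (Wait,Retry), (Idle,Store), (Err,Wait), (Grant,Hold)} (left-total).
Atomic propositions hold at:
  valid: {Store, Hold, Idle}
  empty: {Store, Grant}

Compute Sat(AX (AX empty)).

Sat(AX empty) = {s : every successor in {Store, Grant}} = {Idle}
Sat(AX (AX empty)) = {s : every successor in {Idle}} = {Crit}

{Crit}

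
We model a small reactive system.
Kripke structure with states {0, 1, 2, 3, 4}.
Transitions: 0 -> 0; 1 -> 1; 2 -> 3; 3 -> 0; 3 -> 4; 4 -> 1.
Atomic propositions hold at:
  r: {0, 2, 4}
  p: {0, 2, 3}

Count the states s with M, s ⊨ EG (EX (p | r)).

3

Sat(p | r) = {0, 2, 3, 4}
Sat(EX (p | r)) = {s : some successor in {0, 2, 3, 4}} = {0, 2, 3}
EG (EX (p | r)): greatest fixpoint, start Z0 = {0, 2, 3}, keep only states in Sat with some successor in Z. Already a fixed point.
Sat(EG (EX (p | r))) = {0, 2, 3}
|Sat(EG (EX (p | r)))| = |{0, 2, 3}| = 3.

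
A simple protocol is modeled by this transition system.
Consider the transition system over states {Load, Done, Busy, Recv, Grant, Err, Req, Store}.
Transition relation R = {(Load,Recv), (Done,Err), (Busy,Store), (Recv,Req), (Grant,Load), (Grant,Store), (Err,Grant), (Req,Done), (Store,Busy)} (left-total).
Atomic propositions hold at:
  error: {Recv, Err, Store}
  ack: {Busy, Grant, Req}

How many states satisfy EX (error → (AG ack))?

5

AG ack: greatest fixpoint, start Z0 = {Busy, Grant, Req}, keep only states in Sat with every successor in Z. Z1 = ∅; fixed.
Sat(AG ack) = ∅
Sat(error → (AG ack)) = {Load, Done, Busy, Grant, Req}
Sat(EX (error → (AG ack))) = {s : some successor in {Load, Done, Busy, Grant, Req}} = {Recv, Grant, Err, Req, Store}
|Sat(EX (error → (AG ack)))| = |{Recv, Grant, Err, Req, Store}| = 5.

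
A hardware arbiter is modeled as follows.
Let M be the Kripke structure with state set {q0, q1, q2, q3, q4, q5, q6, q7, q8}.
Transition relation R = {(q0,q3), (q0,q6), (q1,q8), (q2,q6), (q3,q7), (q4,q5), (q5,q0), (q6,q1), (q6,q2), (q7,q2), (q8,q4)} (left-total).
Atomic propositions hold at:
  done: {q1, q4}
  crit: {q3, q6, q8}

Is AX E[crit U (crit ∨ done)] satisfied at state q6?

Sat(crit ∨ done) = {q1, q3, q4, q6, q8}
E[crit U (crit ∨ done)]: least fixpoint, start Z0 = Sat((crit ∨ done)) = {q1, q3, q4, q6, q8}, add states in Sat(crit) with some successor in Z. Already a fixed point.
Sat(E[crit U (crit ∨ done)]) = {q1, q3, q4, q6, q8}
Sat(AX E[crit U (crit ∨ done)]) = {s : every successor in {q1, q3, q4, q6, q8}} = {q0, q1, q2, q8}
q6 ∉ Sat(AX E[crit U (crit ∨ done)]) = {q0, q1, q2, q8}, so the formula does not hold at q6.

No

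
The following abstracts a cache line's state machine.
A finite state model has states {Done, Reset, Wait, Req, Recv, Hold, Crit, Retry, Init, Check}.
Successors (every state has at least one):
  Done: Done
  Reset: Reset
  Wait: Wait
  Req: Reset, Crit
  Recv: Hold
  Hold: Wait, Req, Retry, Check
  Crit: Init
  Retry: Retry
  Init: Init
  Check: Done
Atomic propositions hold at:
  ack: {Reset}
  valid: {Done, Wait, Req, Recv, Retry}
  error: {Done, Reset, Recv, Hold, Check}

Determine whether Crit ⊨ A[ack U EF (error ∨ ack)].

Sat(error ∨ ack) = {Done, Reset, Recv, Hold, Check}
EF (error ∨ ack): least fixpoint, start Z0 = {Done, Reset, Recv, Hold, Check}, add states with some successor in Z. Z1 = {Done, Reset, Req, Recv, Hold, Check}; fixed.
Sat(EF (error ∨ ack)) = {Done, Reset, Req, Recv, Hold, Check}
A[ack U EF (error ∨ ack)]: least fixpoint, start Z0 = Sat(EF (error ∨ ack)) = {Done, Reset, Req, Recv, Hold, Check}, add states in Sat(ack) with every successor in Z. Already a fixed point.
Sat(A[ack U EF (error ∨ ack)]) = {Done, Reset, Req, Recv, Hold, Check}
Crit ∉ Sat(A[ack U EF (error ∨ ack)]) = {Done, Reset, Req, Recv, Hold, Check}, so the formula does not hold at Crit.

No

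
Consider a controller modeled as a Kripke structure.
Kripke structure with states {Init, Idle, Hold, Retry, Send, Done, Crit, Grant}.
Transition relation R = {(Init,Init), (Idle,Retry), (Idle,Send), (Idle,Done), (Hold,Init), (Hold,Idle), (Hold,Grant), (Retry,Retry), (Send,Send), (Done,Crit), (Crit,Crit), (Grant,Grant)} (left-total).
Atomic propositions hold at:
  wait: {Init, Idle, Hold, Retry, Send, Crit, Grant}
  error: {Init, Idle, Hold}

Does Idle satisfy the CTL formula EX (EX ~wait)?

Sat(~wait) = {Done}
Sat(EX ~wait) = {s : some successor in {Done}} = {Idle}
Sat(EX (EX ~wait)) = {s : some successor in {Idle}} = {Hold}
Idle ∉ Sat(EX (EX ~wait)) = {Hold}, so the formula does not hold at Idle.

No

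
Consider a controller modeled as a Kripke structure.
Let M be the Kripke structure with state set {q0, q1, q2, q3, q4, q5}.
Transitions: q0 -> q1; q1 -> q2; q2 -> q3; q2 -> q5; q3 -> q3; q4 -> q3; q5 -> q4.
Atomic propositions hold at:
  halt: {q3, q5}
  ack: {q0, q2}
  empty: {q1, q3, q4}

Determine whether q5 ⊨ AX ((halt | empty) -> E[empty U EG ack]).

No

Sat(halt | empty) = {q1, q3, q4, q5}
EG ack: greatest fixpoint, start Z0 = {q0, q2}, keep only states in Sat with some successor in Z. Z1 = ∅; fixed.
Sat(EG ack) = ∅
E[empty U EG ack]: least fixpoint, start Z0 = Sat(EG ack) = ∅, add states in Sat(empty) with some successor in Z. Already a fixed point.
Sat(E[empty U EG ack]) = ∅
Sat((halt | empty) -> E[empty U EG ack]) = {q0, q2}
Sat(AX ((halt | empty) -> E[empty U EG ack])) = {s : every successor in {q0, q2}} = {q1}
q5 ∉ Sat(AX ((halt | empty) -> E[empty U EG ack])) = {q1}, so the formula does not hold at q5.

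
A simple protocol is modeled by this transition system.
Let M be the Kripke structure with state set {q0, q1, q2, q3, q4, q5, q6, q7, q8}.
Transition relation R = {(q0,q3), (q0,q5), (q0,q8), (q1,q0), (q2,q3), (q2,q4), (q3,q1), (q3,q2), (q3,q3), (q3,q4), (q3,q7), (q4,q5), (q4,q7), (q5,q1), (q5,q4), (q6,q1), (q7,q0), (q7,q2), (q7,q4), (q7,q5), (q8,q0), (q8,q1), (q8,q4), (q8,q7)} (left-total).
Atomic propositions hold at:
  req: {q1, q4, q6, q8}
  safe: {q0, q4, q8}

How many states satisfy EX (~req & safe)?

3

Sat(~req) = {q0, q2, q3, q5, q7}
Sat(~req & safe) = {q0}
Sat(EX (~req & safe)) = {s : some successor in {q0}} = {q1, q7, q8}
|Sat(EX (~req & safe))| = |{q1, q7, q8}| = 3.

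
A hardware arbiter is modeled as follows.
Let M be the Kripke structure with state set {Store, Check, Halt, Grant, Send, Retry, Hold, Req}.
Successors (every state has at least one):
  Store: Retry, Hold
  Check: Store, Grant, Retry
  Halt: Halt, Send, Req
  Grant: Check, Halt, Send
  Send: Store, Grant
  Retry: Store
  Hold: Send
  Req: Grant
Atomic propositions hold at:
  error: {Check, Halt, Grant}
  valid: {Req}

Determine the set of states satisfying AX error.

Sat(AX error) = {s : every successor in {Check, Halt, Grant}} = {Req}

{Req}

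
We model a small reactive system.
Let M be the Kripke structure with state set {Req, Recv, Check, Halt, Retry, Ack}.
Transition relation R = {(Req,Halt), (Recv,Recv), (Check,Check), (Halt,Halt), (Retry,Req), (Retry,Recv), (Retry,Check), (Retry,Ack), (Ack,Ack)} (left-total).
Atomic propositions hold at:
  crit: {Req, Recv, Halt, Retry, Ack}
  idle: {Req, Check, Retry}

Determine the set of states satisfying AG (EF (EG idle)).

EG idle: greatest fixpoint, start Z0 = {Req, Check, Retry}, keep only states in Sat with some successor in Z. Z1 = {Check, Retry}; fixed.
Sat(EG idle) = {Check, Retry}
EF (EG idle): least fixpoint, start Z0 = {Check, Retry}, add states with some successor in Z. Already a fixed point.
Sat(EF (EG idle)) = {Check, Retry}
AG (EF (EG idle)): greatest fixpoint, start Z0 = {Check, Retry}, keep only states in Sat with every successor in Z. Z1 = {Check}; fixed.
Sat(AG (EF (EG idle))) = {Check}

{Check}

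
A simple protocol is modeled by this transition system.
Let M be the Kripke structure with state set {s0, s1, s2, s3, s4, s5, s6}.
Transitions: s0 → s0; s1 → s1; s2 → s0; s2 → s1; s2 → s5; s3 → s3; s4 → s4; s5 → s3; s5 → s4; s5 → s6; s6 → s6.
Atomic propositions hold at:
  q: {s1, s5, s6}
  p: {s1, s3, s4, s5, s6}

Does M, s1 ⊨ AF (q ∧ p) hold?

Sat(q ∧ p) = {s1, s5, s6}
AF (q ∧ p): least fixpoint, start Z0 = {s1, s5, s6}, add states with every successor in Z. Already a fixed point.
Sat(AF (q ∧ p)) = {s1, s5, s6}
s1 ∈ Sat(AF (q ∧ p)) = {s1, s5, s6}, so the formula holds at s1.

Yes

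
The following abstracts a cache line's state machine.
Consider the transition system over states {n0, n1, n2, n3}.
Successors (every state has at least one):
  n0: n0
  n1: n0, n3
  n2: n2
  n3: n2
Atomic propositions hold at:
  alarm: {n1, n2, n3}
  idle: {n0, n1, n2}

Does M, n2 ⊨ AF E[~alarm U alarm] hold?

Sat(~alarm) = {n0}
E[~alarm U alarm]: least fixpoint, start Z0 = Sat(alarm) = {n1, n2, n3}, add states in Sat(~alarm) with some successor in Z. Already a fixed point.
Sat(E[~alarm U alarm]) = {n1, n2, n3}
AF E[~alarm U alarm]: least fixpoint, start Z0 = {n1, n2, n3}, add states with every successor in Z. Already a fixed point.
Sat(AF E[~alarm U alarm]) = {n1, n2, n3}
n2 ∈ Sat(AF E[~alarm U alarm]) = {n1, n2, n3}, so the formula holds at n2.

Yes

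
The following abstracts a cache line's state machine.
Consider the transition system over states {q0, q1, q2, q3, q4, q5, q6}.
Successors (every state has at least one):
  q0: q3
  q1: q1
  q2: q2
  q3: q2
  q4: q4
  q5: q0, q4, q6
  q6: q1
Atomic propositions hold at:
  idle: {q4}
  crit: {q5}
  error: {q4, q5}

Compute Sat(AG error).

AG error: greatest fixpoint, start Z0 = {q4, q5}, keep only states in Sat with every successor in Z. Z1 = {q4}; fixed.
Sat(AG error) = {q4}

{q4}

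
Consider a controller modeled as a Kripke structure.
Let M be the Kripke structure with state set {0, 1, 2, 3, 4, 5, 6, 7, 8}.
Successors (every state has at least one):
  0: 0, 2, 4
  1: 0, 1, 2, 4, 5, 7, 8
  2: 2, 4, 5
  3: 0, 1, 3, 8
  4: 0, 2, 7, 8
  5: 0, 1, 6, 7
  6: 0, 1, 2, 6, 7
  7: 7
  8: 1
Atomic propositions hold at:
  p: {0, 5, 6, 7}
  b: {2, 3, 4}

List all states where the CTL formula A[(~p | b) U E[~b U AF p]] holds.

Sat(~p) = {1, 2, 3, 4, 8}
Sat(~p | b) = {1, 2, 3, 4, 8}
Sat(~b) = {0, 1, 5, 6, 7, 8}
AF p: least fixpoint, start Z0 = {0, 5, 6, 7}, add states with every successor in Z. Already a fixed point.
Sat(AF p) = {0, 5, 6, 7}
E[~b U AF p]: least fixpoint, start Z0 = Sat(AF p) = {0, 5, 6, 7}, add states in Sat(~b) with some successor in Z. Z1 = {0, 1, 5, 6, 7}; Z2 = {0, 1, 5, 6, 7, 8}; fixed.
Sat(E[~b U AF p]) = {0, 1, 5, 6, 7, 8}
A[(~p | b) U E[~b U AF p]]: least fixpoint, start Z0 = Sat(E[~b U AF p]) = {0, 1, 5, 6, 7, 8}, add states in Sat(~p | b) with every successor in Z. Already a fixed point.
Sat(A[(~p | b) U E[~b U AF p]]) = {0, 1, 5, 6, 7, 8}

{0, 1, 5, 6, 7, 8}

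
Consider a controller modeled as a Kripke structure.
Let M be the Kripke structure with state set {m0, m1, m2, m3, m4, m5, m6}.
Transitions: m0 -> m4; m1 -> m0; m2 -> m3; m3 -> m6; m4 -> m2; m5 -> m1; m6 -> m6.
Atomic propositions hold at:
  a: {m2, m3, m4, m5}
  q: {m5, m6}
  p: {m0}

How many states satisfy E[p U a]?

5

E[p U a]: least fixpoint, start Z0 = Sat(a) = {m2, m3, m4, m5}, add states in Sat(p) with some successor in Z. Z1 = {m0, m2, m3, m4, m5}; fixed.
Sat(E[p U a]) = {m0, m2, m3, m4, m5}
|Sat(E[p U a])| = |{m0, m2, m3, m4, m5}| = 5.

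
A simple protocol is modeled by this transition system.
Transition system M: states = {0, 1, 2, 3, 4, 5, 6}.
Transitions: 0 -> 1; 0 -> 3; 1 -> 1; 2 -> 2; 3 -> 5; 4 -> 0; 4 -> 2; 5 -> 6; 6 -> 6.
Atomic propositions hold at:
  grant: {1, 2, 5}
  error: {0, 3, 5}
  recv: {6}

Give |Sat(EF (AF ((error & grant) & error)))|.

Sat(error & grant) = {5}
Sat((error & grant) & error) = {5}
AF ((error & grant) & error): least fixpoint, start Z0 = {5}, add states with every successor in Z. Z1 = {3, 5}; fixed.
Sat(AF ((error & grant) & error)) = {3, 5}
EF (AF ((error & grant) & error)): least fixpoint, start Z0 = {3, 5}, add states with some successor in Z. Z1 = {0, 3, 5}; Z2 = {0, 3, 4, 5}; fixed.
Sat(EF (AF ((error & grant) & error))) = {0, 3, 4, 5}
|Sat(EF (AF ((error & grant) & error)))| = |{0, 3, 4, 5}| = 4.

4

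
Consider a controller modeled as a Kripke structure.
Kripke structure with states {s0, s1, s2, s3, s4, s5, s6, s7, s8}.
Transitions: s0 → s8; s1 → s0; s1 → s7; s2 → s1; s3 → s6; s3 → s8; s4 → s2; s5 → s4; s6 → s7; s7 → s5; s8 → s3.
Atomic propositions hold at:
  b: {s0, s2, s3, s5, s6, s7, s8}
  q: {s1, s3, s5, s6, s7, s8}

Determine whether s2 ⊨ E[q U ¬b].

Sat(¬b) = {s1, s4}
E[q U ¬b]: least fixpoint, start Z0 = Sat(¬b) = {s1, s4}, add states in Sat(q) with some successor in Z. Z1 = {s1, s4, s5}; Z2 = {s1, s4, s5, s7}; Z3 = {s1, s4, s5, s6, s7}; Z4 = {s1, s3, s4, s5, s6, s7}; Z5 = {s1, s3, s4, s5, s6, s7, s8}; fixed.
Sat(E[q U ¬b]) = {s1, s3, s4, s5, s6, s7, s8}
s2 ∉ Sat(E[q U ¬b]) = {s1, s3, s4, s5, s6, s7, s8}, so the formula does not hold at s2.

No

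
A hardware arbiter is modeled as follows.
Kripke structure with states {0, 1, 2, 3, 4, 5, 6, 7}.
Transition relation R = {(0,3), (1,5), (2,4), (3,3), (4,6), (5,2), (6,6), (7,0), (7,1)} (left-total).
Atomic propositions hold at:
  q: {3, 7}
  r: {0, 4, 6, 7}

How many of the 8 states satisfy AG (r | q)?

Sat(r | q) = {0, 3, 4, 6, 7}
AG (r | q): greatest fixpoint, start Z0 = {0, 3, 4, 6, 7}, keep only states in Sat with every successor in Z. Z1 = {0, 3, 4, 6}; fixed.
Sat(AG (r | q)) = {0, 3, 4, 6}
|Sat(AG (r | q))| = |{0, 3, 4, 6}| = 4.

4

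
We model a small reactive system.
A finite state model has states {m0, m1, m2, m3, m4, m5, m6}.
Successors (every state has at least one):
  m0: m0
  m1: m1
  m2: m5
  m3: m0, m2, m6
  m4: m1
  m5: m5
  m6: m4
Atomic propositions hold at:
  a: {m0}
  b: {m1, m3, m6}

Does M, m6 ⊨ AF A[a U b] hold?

A[a U b]: least fixpoint, start Z0 = Sat(b) = {m1, m3, m6}, add states in Sat(a) with every successor in Z. Already a fixed point.
Sat(A[a U b]) = {m1, m3, m6}
AF A[a U b]: least fixpoint, start Z0 = {m1, m3, m6}, add states with every successor in Z. Z1 = {m1, m3, m4, m6}; fixed.
Sat(AF A[a U b]) = {m1, m3, m4, m6}
m6 ∈ Sat(AF A[a U b]) = {m1, m3, m4, m6}, so the formula holds at m6.

Yes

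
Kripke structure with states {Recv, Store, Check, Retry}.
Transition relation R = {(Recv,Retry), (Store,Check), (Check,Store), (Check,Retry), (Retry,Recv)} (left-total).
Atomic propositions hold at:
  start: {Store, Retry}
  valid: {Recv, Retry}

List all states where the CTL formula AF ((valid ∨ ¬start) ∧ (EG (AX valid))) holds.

{Recv, Retry}

Sat(¬start) = {Recv, Check}
Sat(valid ∨ ¬start) = {Recv, Check, Retry}
Sat(AX valid) = {s : every successor in {Recv, Retry}} = {Recv, Retry}
EG (AX valid): greatest fixpoint, start Z0 = {Recv, Retry}, keep only states in Sat with some successor in Z. Already a fixed point.
Sat(EG (AX valid)) = {Recv, Retry}
Sat((valid ∨ ¬start) ∧ (EG (AX valid))) = {Recv, Retry}
AF ((valid ∨ ¬start) ∧ (EG (AX valid))): least fixpoint, start Z0 = {Recv, Retry}, add states with every successor in Z. Already a fixed point.
Sat(AF ((valid ∨ ¬start) ∧ (EG (AX valid)))) = {Recv, Retry}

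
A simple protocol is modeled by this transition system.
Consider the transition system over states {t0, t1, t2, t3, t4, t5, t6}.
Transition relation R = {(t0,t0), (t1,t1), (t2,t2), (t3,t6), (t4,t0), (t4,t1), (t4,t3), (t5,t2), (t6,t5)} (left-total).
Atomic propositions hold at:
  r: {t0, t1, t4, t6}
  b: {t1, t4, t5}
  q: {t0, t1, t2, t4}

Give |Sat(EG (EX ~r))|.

Sat(~r) = {t2, t3, t5}
Sat(EX ~r) = {s : some successor in {t2, t3, t5}} = {t2, t4, t5, t6}
EG (EX ~r): greatest fixpoint, start Z0 = {t2, t4, t5, t6}, keep only states in Sat with some successor in Z. Z1 = {t2, t5, t6}; fixed.
Sat(EG (EX ~r)) = {t2, t5, t6}
|Sat(EG (EX ~r))| = |{t2, t5, t6}| = 3.

3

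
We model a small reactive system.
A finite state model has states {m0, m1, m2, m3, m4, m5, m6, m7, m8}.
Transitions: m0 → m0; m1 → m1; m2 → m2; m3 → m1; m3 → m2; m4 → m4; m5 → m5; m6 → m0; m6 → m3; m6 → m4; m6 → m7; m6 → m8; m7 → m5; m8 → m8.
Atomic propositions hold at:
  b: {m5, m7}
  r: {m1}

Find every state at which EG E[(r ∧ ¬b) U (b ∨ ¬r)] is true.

{m0, m2, m3, m4, m5, m6, m7, m8}

Sat(¬b) = {m0, m1, m2, m3, m4, m6, m8}
Sat(r ∧ ¬b) = {m1}
Sat(¬r) = {m0, m2, m3, m4, m5, m6, m7, m8}
Sat(b ∨ ¬r) = {m0, m2, m3, m4, m5, m6, m7, m8}
E[(r ∧ ¬b) U (b ∨ ¬r)]: least fixpoint, start Z0 = Sat((b ∨ ¬r)) = {m0, m2, m3, m4, m5, m6, m7, m8}, add states in Sat(r ∧ ¬b) with some successor in Z. Already a fixed point.
Sat(E[(r ∧ ¬b) U (b ∨ ¬r)]) = {m0, m2, m3, m4, m5, m6, m7, m8}
EG E[(r ∧ ¬b) U (b ∨ ¬r)]: greatest fixpoint, start Z0 = {m0, m2, m3, m4, m5, m6, m7, m8}, keep only states in Sat with some successor in Z. Already a fixed point.
Sat(EG E[(r ∧ ¬b) U (b ∨ ¬r)]) = {m0, m2, m3, m4, m5, m6, m7, m8}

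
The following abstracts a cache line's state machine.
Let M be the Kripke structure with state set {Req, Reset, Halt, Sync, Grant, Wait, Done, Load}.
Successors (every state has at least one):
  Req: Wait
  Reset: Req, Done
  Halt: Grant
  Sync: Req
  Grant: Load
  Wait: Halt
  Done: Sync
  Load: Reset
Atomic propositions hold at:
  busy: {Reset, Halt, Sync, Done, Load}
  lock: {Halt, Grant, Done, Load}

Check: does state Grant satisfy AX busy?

Yes

Sat(AX busy) = {s : every successor in {Reset, Halt, Sync, Done, Load}} = {Grant, Wait, Done, Load}
Grant ∈ Sat(AX busy) = {Grant, Wait, Done, Load}, so the formula holds at Grant.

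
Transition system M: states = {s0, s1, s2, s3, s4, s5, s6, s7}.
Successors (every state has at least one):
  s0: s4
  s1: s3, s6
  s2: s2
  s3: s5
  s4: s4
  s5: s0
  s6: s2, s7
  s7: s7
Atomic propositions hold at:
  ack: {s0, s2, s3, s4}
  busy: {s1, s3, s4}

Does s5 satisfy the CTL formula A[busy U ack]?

No

A[busy U ack]: least fixpoint, start Z0 = Sat(ack) = {s0, s2, s3, s4}, add states in Sat(busy) with every successor in Z. Already a fixed point.
Sat(A[busy U ack]) = {s0, s2, s3, s4}
s5 ∉ Sat(A[busy U ack]) = {s0, s2, s3, s4}, so the formula does not hold at s5.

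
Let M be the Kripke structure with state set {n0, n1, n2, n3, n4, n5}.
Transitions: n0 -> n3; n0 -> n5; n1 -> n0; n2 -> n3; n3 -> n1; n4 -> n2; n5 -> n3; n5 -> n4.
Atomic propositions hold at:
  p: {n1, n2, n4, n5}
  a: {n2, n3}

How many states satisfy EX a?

Sat(EX a) = {s : some successor in {n2, n3}} = {n0, n2, n4, n5}
|Sat(EX a)| = |{n0, n2, n4, n5}| = 4.

4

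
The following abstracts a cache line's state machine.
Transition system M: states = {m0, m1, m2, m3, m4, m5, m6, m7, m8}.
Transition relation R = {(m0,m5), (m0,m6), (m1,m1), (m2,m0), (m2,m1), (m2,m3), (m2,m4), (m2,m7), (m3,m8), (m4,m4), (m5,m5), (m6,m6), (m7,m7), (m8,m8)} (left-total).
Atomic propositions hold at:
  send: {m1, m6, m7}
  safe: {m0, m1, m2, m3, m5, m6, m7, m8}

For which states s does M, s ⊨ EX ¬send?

Sat(¬send) = {m0, m2, m3, m4, m5, m8}
Sat(EX ¬send) = {s : some successor in {m0, m2, m3, m4, m5, m8}} = {m0, m2, m3, m4, m5, m8}

{m0, m2, m3, m4, m5, m8}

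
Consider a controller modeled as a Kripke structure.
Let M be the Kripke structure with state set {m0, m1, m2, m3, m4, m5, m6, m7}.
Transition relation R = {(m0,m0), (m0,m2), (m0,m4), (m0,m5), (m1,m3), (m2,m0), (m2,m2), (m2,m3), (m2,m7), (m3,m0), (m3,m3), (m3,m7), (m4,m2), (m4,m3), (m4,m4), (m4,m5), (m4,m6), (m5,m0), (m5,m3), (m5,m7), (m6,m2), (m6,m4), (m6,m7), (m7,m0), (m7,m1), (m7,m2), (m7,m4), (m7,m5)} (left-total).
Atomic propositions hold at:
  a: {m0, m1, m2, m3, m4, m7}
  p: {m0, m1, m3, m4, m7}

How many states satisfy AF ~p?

3

Sat(~p) = {m2, m5, m6}
AF ~p: least fixpoint, start Z0 = {m2, m5, m6}, add states with every successor in Z. Already a fixed point.
Sat(AF ~p) = {m2, m5, m6}
|Sat(AF ~p)| = |{m2, m5, m6}| = 3.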